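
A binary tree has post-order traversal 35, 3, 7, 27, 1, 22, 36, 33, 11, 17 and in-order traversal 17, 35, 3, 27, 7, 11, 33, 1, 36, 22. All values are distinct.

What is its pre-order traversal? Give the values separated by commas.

The last element of post-order is the root; it splits in-order into left and right subtrees.
Root 17: left subtree has 0 nodes { }, right has 9 {35, 3, 27, 7, 11, 33, 1, 36, 22}.
  Root 11: left subtree has 4 nodes {35, 3, 27, 7}, right has 4 {33, 1, 36, 22}.
    Root 27: left subtree has 2 nodes {35, 3}, right has 1 {7}.
      Root 3: left subtree has 1 node {35}, right has 0 { }.
    Root 33: left subtree has 0 nodes { }, right has 3 {1, 36, 22}.
      Root 36: left subtree has 1 node {1}, right has 1 {22}.

17, 11, 27, 3, 35, 7, 33, 36, 1, 22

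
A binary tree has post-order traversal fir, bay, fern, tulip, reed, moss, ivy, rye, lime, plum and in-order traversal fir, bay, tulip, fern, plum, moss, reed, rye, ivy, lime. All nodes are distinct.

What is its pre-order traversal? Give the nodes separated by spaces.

plum tulip bay fir fern lime rye moss reed ivy

The last element of post-order is the root; it splits in-order into left and right subtrees.
Root plum: left subtree has 4 nodes {fir, bay, tulip, fern}, right has 5 {moss, reed, rye, ivy, lime}.
  Root tulip: left subtree has 2 nodes {fir, bay}, right has 1 {fern}.
    Root bay: left subtree has 1 node {fir}, right has 0 { }.
  Root lime: left subtree has 4 nodes {moss, reed, rye, ivy}, right has 0 { }.
    Root rye: left subtree has 2 nodes {moss, reed}, right has 1 {ivy}.
      Root moss: left subtree has 0 nodes { }, right has 1 {reed}.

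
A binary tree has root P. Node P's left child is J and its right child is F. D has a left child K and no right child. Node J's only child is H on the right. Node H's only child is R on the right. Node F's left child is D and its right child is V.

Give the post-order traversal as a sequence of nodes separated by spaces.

Post-order visits the left subtree, then the right subtree, then the node.
At P: go left to J.
  At J: no left child.
  At J: go right to H.
    At H: no left child.
    At H: go right to R.
      R is a leaf — visit R.
    Visit H.
  Visit J.
At P: go right to F.
  At F: go left to D.
    At D: go left to K.
      K is a leaf — visit K.
    At D: no right child.
    Visit D.
  At F: go right to V.
    V is a leaf — visit V.
  Visit F.
Visit P.

R H J K D V F P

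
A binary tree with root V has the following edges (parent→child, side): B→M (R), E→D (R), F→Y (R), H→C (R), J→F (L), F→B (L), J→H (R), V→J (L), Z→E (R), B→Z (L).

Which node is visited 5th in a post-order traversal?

Post-order visits the left subtree, then the right subtree, then the node.
At V: go left to J.
  At J: go left to F.
    At F: go left to B.
      At B: go left to Z.
        At Z: no left child.
        At Z: go right to E.
          At E: no left child.
          At E: go right to D.
            D is a leaf — visit D.
          Visit E.
        Visit Z.
      At B: go right to M.
        M is a leaf — visit M.
      Visit B.
    At F: go right to Y.
      Y is a leaf — visit Y.
    Visit F.
  At J: go right to H.
    At H: no left child.
    At H: go right to C.
      C is a leaf — visit C.
    Visit H.
  Visit J.
At V: no right child.
Visit V.
Full post-order sequence: D, E, Z, M, B, Y, F, C, H, J, V.

B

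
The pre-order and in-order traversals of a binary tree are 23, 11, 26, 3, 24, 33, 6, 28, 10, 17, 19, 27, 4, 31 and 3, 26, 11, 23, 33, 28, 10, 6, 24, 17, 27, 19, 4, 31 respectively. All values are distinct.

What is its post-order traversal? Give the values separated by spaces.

The first element of pre-order is the root; it splits in-order into left and right subtrees.
Root 23: left subtree has 3 nodes {3, 26, 11}, right has 10 {33, 28, 10, 6, 24, 17, 27, 19, 4, 31}.
  Root 11: left subtree has 2 nodes {3, 26}, right has 0 { }.
    Root 26: left subtree has 1 node {3}, right has 0 { }.
  Root 24: left subtree has 4 nodes {33, 28, 10, 6}, right has 5 {17, 27, 19, 4, 31}.
    Root 33: left subtree has 0 nodes { }, right has 3 {28, 10, 6}.
      Root 6: left subtree has 2 nodes {28, 10}, right has 0 { }.
        Root 28: left subtree has 0 nodes { }, right has 1 {10}.
    Root 17: left subtree has 0 nodes { }, right has 4 {27, 19, 4, 31}.
      Root 19: left subtree has 1 node {27}, right has 2 {4, 31}.
        Root 4: left subtree has 0 nodes { }, right has 1 {31}.

3 26 11 10 28 6 33 27 31 4 19 17 24 23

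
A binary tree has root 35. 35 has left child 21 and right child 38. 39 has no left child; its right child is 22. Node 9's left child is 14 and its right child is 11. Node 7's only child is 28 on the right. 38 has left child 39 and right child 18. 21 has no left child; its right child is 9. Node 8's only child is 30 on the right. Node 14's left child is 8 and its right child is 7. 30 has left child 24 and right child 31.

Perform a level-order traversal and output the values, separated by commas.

35, 21, 38, 9, 39, 18, 14, 11, 22, 8, 7, 30, 28, 24, 31

Level-order visits nodes level by level from the root, left to right within each level.
Level 0: 35
Level 1: 21, 38
Level 2: 9, 39, 18
Level 3: 14, 11, 22
Level 4: 8, 7
Level 5: 30, 28
Level 6: 24, 31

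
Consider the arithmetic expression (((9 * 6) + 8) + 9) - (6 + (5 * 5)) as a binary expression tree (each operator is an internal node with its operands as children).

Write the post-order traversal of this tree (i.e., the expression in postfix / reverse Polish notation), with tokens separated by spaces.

9 6 * 8 + 9 + 6 5 5 * + -

Post-order on an expression tree gives postfix notation: for each operator, emit left operand, right operand, then the operator.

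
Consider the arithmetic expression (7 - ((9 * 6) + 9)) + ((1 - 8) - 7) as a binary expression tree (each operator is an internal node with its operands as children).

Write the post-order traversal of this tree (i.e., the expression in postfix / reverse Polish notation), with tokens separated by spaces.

7 9 6 * 9 + - 1 8 - 7 - +

Post-order on an expression tree gives postfix notation: for each operator, emit left operand, right operand, then the operator.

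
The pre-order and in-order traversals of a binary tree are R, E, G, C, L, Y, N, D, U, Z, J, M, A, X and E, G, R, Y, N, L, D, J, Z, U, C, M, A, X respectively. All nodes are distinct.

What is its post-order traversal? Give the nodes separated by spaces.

The first element of pre-order is the root; it splits in-order into left and right subtrees.
Root R: left subtree has 2 nodes {E, G}, right has 11 {Y, N, L, D, J, Z, U, C, M, A, X}.
  Root E: left subtree has 0 nodes { }, right has 1 {G}.
  Root C: left subtree has 7 nodes {Y, N, L, D, J, Z, U}, right has 3 {M, A, X}.
    Root L: left subtree has 2 nodes {Y, N}, right has 4 {D, J, Z, U}.
      Root Y: left subtree has 0 nodes { }, right has 1 {N}.
      Root D: left subtree has 0 nodes { }, right has 3 {J, Z, U}.
        Root U: left subtree has 2 nodes {J, Z}, right has 0 { }.
          Root Z: left subtree has 1 node {J}, right has 0 { }.
    Root M: left subtree has 0 nodes { }, right has 2 {A, X}.
      Root A: left subtree has 0 nodes { }, right has 1 {X}.

G E N Y J Z U D L X A M C R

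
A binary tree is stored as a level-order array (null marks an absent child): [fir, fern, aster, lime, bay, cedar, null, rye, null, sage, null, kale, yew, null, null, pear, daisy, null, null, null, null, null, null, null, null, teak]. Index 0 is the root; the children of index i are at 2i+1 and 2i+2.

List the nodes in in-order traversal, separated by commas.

In-order visits the left subtree, then the node, then the right subtree.
At fir: go left to fern.
  At fern: go left to lime.
    At lime: go left to rye.
      At rye: go left to pear.
        pear is a leaf — visit pear.
      Visit rye.
      At rye: go right to daisy.
        daisy is a leaf — visit daisy.
    Visit lime.
    At lime: no right child.
  Visit fern.
  At fern: go right to bay.
    At bay: go left to sage.
      sage is a leaf — visit sage.
    Visit bay.
    At bay: no right child.
Visit fir.
At fir: go right to aster.
  At aster: go left to cedar.
    At cedar: go left to kale.
      kale is a leaf — visit kale.
    Visit cedar.
    At cedar: go right to yew.
      At yew: go left to teak.
        teak is a leaf — visit teak.
      Visit yew.
      At yew: no right child.
  Visit aster.
  At aster: no right child.

pear, rye, daisy, lime, fern, sage, bay, fir, kale, cedar, teak, yew, aster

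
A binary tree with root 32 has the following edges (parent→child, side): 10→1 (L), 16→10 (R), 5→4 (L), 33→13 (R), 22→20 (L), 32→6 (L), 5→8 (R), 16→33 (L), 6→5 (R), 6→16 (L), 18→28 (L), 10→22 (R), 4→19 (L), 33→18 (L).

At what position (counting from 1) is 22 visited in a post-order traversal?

7

Post-order visits the left subtree, then the right subtree, then the node.
At 32: go left to 6.
  At 6: go left to 16.
    At 16: go left to 33.
      At 33: go left to 18.
        At 18: go left to 28.
          28 is a leaf — visit 28.
        At 18: no right child.
        Visit 18.
      At 33: go right to 13.
        13 is a leaf — visit 13.
      Visit 33.
    At 16: go right to 10.
      At 10: go left to 1.
        1 is a leaf — visit 1.
      At 10: go right to 22.
        At 22: go left to 20.
          20 is a leaf — visit 20.
        At 22: no right child.
        Visit 22.
      Visit 10.
    Visit 16.
  At 6: go right to 5.
    At 5: go left to 4.
      At 4: go left to 19.
        19 is a leaf — visit 19.
      At 4: no right child.
      Visit 4.
    At 5: go right to 8.
      8 is a leaf — visit 8.
    Visit 5.
  Visit 6.
At 32: no right child.
Visit 32.
Full post-order sequence: 28, 18, 13, 33, 1, 20, 22, 10, 16, 19, 4, 8, 5, 6, 32.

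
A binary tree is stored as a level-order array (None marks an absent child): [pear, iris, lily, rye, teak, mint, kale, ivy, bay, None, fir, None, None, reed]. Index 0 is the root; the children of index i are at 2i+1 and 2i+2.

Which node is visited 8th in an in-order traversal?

In-order visits the left subtree, then the node, then the right subtree.
At pear: go left to iris.
  At iris: go left to rye.
    At rye: go left to ivy.
      ivy is a leaf — visit ivy.
    Visit rye.
    At rye: go right to bay.
      bay is a leaf — visit bay.
  Visit iris.
  At iris: go right to teak.
    At teak: no left child.
    Visit teak.
    At teak: go right to fir.
      fir is a leaf — visit fir.
Visit pear.
At pear: go right to lily.
  At lily: go left to mint.
    mint is a leaf — visit mint.
  Visit lily.
  At lily: go right to kale.
    At kale: go left to reed.
      reed is a leaf — visit reed.
    Visit kale.
    At kale: no right child.
Full in-order sequence: ivy, rye, bay, iris, teak, fir, pear, mint, lily, reed, kale.

mint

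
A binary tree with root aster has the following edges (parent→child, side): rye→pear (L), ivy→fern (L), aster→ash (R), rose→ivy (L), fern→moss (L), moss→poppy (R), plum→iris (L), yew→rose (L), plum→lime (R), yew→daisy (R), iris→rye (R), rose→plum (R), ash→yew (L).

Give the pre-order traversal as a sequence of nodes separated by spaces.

aster ash yew rose ivy fern moss poppy plum iris rye pear lime daisy

Pre-order visits the node, then its left subtree, then its right subtree.
Visit aster.
At aster: no left child.
At aster: go right to ash.
  Visit ash.
  At ash: go left to yew.
    Visit yew.
    At yew: go left to rose.
      Visit rose.
      At rose: go left to ivy.
        Visit ivy.
        At ivy: go left to fern.
          Visit fern.
          At fern: go left to moss.
            Visit moss.
            At moss: no left child.
            At moss: go right to poppy.
              poppy is a leaf — visit poppy.
          At fern: no right child.
        At ivy: no right child.
      At rose: go right to plum.
        Visit plum.
        At plum: go left to iris.
          Visit iris.
          At iris: no left child.
          At iris: go right to rye.
            Visit rye.
            At rye: go left to pear.
              pear is a leaf — visit pear.
            At rye: no right child.
        At plum: go right to lime.
          lime is a leaf — visit lime.
    At yew: go right to daisy.
      daisy is a leaf — visit daisy.
  At ash: no right child.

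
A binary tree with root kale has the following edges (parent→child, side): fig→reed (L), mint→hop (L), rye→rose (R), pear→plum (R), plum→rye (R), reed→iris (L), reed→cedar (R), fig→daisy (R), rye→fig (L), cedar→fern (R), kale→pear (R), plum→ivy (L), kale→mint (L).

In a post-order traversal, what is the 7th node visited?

Post-order visits the left subtree, then the right subtree, then the node.
At kale: go left to mint.
  At mint: go left to hop.
    hop is a leaf — visit hop.
  At mint: no right child.
  Visit mint.
At kale: go right to pear.
  At pear: no left child.
  At pear: go right to plum.
    At plum: go left to ivy.
      ivy is a leaf — visit ivy.
    At plum: go right to rye.
      At rye: go left to fig.
        At fig: go left to reed.
          At reed: go left to iris.
            iris is a leaf — visit iris.
          At reed: go right to cedar.
            At cedar: no left child.
            At cedar: go right to fern.
              fern is a leaf — visit fern.
            Visit cedar.
          Visit reed.
        At fig: go right to daisy.
          daisy is a leaf — visit daisy.
        Visit fig.
      At rye: go right to rose.
        rose is a leaf — visit rose.
      Visit rye.
    Visit plum.
  Visit pear.
Visit kale.
Full post-order sequence: hop, mint, ivy, iris, fern, cedar, reed, daisy, fig, rose, rye, plum, pear, kale.

reed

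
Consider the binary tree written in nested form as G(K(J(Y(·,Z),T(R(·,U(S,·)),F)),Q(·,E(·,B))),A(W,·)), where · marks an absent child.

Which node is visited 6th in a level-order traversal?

W

Level-order visits nodes level by level from the root, left to right within each level.
Level 0: G
Level 1: K, A
Level 2: J, Q, W
Level 3: Y, T, E
Level 4: Z, R, F, B
Level 5: U
Level 6: S
Full level-order sequence: G, K, A, J, Q, W, Y, T, E, Z, R, F, B, U, S.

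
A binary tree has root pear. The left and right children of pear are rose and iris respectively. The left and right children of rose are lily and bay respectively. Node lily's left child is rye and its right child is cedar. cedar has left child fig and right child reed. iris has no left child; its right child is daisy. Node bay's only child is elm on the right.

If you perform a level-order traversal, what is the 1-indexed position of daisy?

Level-order visits nodes level by level from the root, left to right within each level.
Level 0: pear
Level 1: rose, iris
Level 2: lily, bay, daisy
Level 3: rye, cedar, elm
Level 4: fig, reed
Full level-order sequence: pear, rose, iris, lily, bay, daisy, rye, cedar, elm, fig, reed.

6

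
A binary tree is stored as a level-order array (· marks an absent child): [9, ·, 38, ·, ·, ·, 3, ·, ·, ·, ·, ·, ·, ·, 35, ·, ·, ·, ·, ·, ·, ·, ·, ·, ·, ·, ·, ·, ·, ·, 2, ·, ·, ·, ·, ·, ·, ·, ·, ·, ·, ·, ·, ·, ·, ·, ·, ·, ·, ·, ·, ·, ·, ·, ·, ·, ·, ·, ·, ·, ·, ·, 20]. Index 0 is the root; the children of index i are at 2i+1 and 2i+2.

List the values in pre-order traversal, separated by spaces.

Pre-order visits the node, then its left subtree, then its right subtree.
Visit 9.
At 9: no left child.
At 9: go right to 38.
  Visit 38.
  At 38: no left child.
  At 38: go right to 3.
    Visit 3.
    At 3: no left child.
    At 3: go right to 35.
      Visit 35.
      At 35: no left child.
      At 35: go right to 2.
        Visit 2.
        At 2: no left child.
        At 2: go right to 20.
          20 is a leaf — visit 20.

9 38 3 35 2 20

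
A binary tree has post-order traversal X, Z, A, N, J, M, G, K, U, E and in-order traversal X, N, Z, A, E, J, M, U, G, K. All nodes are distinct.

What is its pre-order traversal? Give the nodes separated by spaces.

E N X A Z U M J K G

The last element of post-order is the root; it splits in-order into left and right subtrees.
Root E: left subtree has 4 nodes {X, N, Z, A}, right has 5 {J, M, U, G, K}.
  Root N: left subtree has 1 node {X}, right has 2 {Z, A}.
    Root A: left subtree has 1 node {Z}, right has 0 { }.
  Root U: left subtree has 2 nodes {J, M}, right has 2 {G, K}.
    Root M: left subtree has 1 node {J}, right has 0 { }.
    Root K: left subtree has 1 node {G}, right has 0 { }.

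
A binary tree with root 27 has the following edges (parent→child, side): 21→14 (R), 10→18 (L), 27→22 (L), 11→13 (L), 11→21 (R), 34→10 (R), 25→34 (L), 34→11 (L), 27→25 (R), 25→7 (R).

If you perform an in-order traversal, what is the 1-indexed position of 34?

In-order visits the left subtree, then the node, then the right subtree.
At 27: go left to 22.
  22 is a leaf — visit 22.
Visit 27.
At 27: go right to 25.
  At 25: go left to 34.
    At 34: go left to 11.
      At 11: go left to 13.
        13 is a leaf — visit 13.
      Visit 11.
      At 11: go right to 21.
        At 21: no left child.
        Visit 21.
        At 21: go right to 14.
          14 is a leaf — visit 14.
    Visit 34.
    At 34: go right to 10.
      At 10: go left to 18.
        18 is a leaf — visit 18.
      Visit 10.
      At 10: no right child.
  Visit 25.
  At 25: go right to 7.
    7 is a leaf — visit 7.
Full in-order sequence: 22, 27, 13, 11, 21, 14, 34, 18, 10, 25, 7.

7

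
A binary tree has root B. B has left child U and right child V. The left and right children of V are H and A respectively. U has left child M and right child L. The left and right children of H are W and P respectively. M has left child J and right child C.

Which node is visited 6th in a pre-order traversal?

Pre-order visits the node, then its left subtree, then its right subtree.
Visit B.
At B: go left to U.
  Visit U.
  At U: go left to M.
    Visit M.
    At M: go left to J.
      J is a leaf — visit J.
    At M: go right to C.
      C is a leaf — visit C.
  At U: go right to L.
    L is a leaf — visit L.
At B: go right to V.
  Visit V.
  At V: go left to H.
    Visit H.
    At H: go left to W.
      W is a leaf — visit W.
    At H: go right to P.
      P is a leaf — visit P.
  At V: go right to A.
    A is a leaf — visit A.
Full pre-order sequence: B, U, M, J, C, L, V, H, W, P, A.

L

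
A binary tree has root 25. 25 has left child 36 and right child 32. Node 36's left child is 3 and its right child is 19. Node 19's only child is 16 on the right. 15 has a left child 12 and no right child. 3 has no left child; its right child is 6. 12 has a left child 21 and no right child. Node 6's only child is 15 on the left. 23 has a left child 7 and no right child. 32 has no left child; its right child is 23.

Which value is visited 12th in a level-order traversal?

Level-order visits nodes level by level from the root, left to right within each level.
Level 0: 25
Level 1: 36, 32
Level 2: 3, 19, 23
Level 3: 6, 16, 7
Level 4: 15
Level 5: 12
Level 6: 21
Full level-order sequence: 25, 36, 32, 3, 19, 23, 6, 16, 7, 15, 12, 21.

21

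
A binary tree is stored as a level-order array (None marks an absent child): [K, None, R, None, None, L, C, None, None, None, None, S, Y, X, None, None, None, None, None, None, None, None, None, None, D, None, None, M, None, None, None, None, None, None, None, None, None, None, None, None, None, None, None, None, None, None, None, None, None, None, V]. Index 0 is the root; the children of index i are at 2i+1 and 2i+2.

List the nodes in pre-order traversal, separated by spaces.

Pre-order visits the node, then its left subtree, then its right subtree.
Visit K.
At K: no left child.
At K: go right to R.
  Visit R.
  At R: go left to L.
    Visit L.
    At L: go left to S.
      Visit S.
      At S: no left child.
      At S: go right to D.
        Visit D.
        At D: no left child.
        At D: go right to V.
          V is a leaf — visit V.
    At L: go right to Y.
      Y is a leaf — visit Y.
  At R: go right to C.
    Visit C.
    At C: go left to X.
      Visit X.
      At X: go left to M.
        M is a leaf — visit M.
      At X: no right child.
    At C: no right child.

K R L S D V Y C X M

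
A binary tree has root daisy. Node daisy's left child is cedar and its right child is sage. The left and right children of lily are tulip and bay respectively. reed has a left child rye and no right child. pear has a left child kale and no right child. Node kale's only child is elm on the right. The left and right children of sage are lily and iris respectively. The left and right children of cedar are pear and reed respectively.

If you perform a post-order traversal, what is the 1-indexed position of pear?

Post-order visits the left subtree, then the right subtree, then the node.
At daisy: go left to cedar.
  At cedar: go left to pear.
    At pear: go left to kale.
      At kale: no left child.
      At kale: go right to elm.
        elm is a leaf — visit elm.
      Visit kale.
    At pear: no right child.
    Visit pear.
  At cedar: go right to reed.
    At reed: go left to rye.
      rye is a leaf — visit rye.
    At reed: no right child.
    Visit reed.
  Visit cedar.
At daisy: go right to sage.
  At sage: go left to lily.
    At lily: go left to tulip.
      tulip is a leaf — visit tulip.
    At lily: go right to bay.
      bay is a leaf — visit bay.
    Visit lily.
  At sage: go right to iris.
    iris is a leaf — visit iris.
  Visit sage.
Visit daisy.
Full post-order sequence: elm, kale, pear, rye, reed, cedar, tulip, bay, lily, iris, sage, daisy.

3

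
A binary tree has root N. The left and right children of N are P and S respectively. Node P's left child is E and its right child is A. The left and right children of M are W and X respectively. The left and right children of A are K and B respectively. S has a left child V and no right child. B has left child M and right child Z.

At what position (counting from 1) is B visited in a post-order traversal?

Post-order visits the left subtree, then the right subtree, then the node.
At N: go left to P.
  At P: go left to E.
    E is a leaf — visit E.
  At P: go right to A.
    At A: go left to K.
      K is a leaf — visit K.
    At A: go right to B.
      At B: go left to M.
        At M: go left to W.
          W is a leaf — visit W.
        At M: go right to X.
          X is a leaf — visit X.
        Visit M.
      At B: go right to Z.
        Z is a leaf — visit Z.
      Visit B.
    Visit A.
  Visit P.
At N: go right to S.
  At S: go left to V.
    V is a leaf — visit V.
  At S: no right child.
  Visit S.
Visit N.
Full post-order sequence: E, K, W, X, M, Z, B, A, P, V, S, N.

7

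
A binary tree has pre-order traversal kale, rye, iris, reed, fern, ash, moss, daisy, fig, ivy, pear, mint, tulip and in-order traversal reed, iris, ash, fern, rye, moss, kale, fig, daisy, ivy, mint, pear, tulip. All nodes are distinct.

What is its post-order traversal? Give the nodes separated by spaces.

The first element of pre-order is the root; it splits in-order into left and right subtrees.
Root kale: left subtree has 6 nodes {reed, iris, ash, fern, rye, moss}, right has 6 {fig, daisy, ivy, mint, pear, tulip}.
  Root rye: left subtree has 4 nodes {reed, iris, ash, fern}, right has 1 {moss}.
    Root iris: left subtree has 1 node {reed}, right has 2 {ash, fern}.
      Root fern: left subtree has 1 node {ash}, right has 0 { }.
  Root daisy: left subtree has 1 node {fig}, right has 4 {ivy, mint, pear, tulip}.
    Root ivy: left subtree has 0 nodes { }, right has 3 {mint, pear, tulip}.
      Root pear: left subtree has 1 node {mint}, right has 1 {tulip}.

reed ash fern iris moss rye fig mint tulip pear ivy daisy kale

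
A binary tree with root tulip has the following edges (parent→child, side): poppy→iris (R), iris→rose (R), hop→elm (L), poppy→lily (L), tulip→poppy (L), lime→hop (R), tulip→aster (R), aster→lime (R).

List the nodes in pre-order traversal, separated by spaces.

Pre-order visits the node, then its left subtree, then its right subtree.
Visit tulip.
At tulip: go left to poppy.
  Visit poppy.
  At poppy: go left to lily.
    lily is a leaf — visit lily.
  At poppy: go right to iris.
    Visit iris.
    At iris: no left child.
    At iris: go right to rose.
      rose is a leaf — visit rose.
At tulip: go right to aster.
  Visit aster.
  At aster: no left child.
  At aster: go right to lime.
    Visit lime.
    At lime: no left child.
    At lime: go right to hop.
      Visit hop.
      At hop: go left to elm.
        elm is a leaf — visit elm.
      At hop: no right child.

tulip poppy lily iris rose aster lime hop elm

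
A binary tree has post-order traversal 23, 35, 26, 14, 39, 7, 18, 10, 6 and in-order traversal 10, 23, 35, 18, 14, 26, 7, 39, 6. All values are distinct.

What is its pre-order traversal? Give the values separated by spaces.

6 10 18 35 23 7 14 26 39

The last element of post-order is the root; it splits in-order into left and right subtrees.
Root 6: left subtree has 8 nodes {10, 23, 35, 18, 14, 26, 7, 39}, right has 0 { }.
  Root 10: left subtree has 0 nodes { }, right has 7 {23, 35, 18, 14, 26, 7, 39}.
    Root 18: left subtree has 2 nodes {23, 35}, right has 4 {14, 26, 7, 39}.
      Root 35: left subtree has 1 node {23}, right has 0 { }.
      Root 7: left subtree has 2 nodes {14, 26}, right has 1 {39}.
        Root 14: left subtree has 0 nodes { }, right has 1 {26}.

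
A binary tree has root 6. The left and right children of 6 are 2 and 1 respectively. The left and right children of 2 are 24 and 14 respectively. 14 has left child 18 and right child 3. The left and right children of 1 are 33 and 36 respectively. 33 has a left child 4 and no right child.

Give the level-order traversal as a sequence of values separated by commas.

Level-order visits nodes level by level from the root, left to right within each level.
Level 0: 6
Level 1: 2, 1
Level 2: 24, 14, 33, 36
Level 3: 18, 3, 4

6, 2, 1, 24, 14, 33, 36, 18, 3, 4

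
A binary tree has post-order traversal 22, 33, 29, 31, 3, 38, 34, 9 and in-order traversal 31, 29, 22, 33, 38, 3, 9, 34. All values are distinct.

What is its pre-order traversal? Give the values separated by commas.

The last element of post-order is the root; it splits in-order into left and right subtrees.
Root 9: left subtree has 6 nodes {31, 29, 22, 33, 38, 3}, right has 1 {34}.
  Root 38: left subtree has 4 nodes {31, 29, 22, 33}, right has 1 {3}.
    Root 31: left subtree has 0 nodes { }, right has 3 {29, 22, 33}.
      Root 29: left subtree has 0 nodes { }, right has 2 {22, 33}.
        Root 33: left subtree has 1 node {22}, right has 0 { }.

9, 38, 31, 29, 33, 22, 3, 34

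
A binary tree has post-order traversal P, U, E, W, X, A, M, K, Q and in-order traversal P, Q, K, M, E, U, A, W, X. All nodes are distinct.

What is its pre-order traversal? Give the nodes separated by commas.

Q, P, K, M, A, E, U, X, W

The last element of post-order is the root; it splits in-order into left and right subtrees.
Root Q: left subtree has 1 node {P}, right has 7 {K, M, E, U, A, W, X}.
  Root K: left subtree has 0 nodes { }, right has 6 {M, E, U, A, W, X}.
    Root M: left subtree has 0 nodes { }, right has 5 {E, U, A, W, X}.
      Root A: left subtree has 2 nodes {E, U}, right has 2 {W, X}.
        Root E: left subtree has 0 nodes { }, right has 1 {U}.
        Root X: left subtree has 1 node {W}, right has 0 { }.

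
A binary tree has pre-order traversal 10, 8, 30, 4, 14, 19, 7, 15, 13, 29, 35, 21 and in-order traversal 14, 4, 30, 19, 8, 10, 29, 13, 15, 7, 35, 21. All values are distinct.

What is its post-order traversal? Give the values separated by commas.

The first element of pre-order is the root; it splits in-order into left and right subtrees.
Root 10: left subtree has 5 nodes {14, 4, 30, 19, 8}, right has 6 {29, 13, 15, 7, 35, 21}.
  Root 8: left subtree has 4 nodes {14, 4, 30, 19}, right has 0 { }.
    Root 30: left subtree has 2 nodes {14, 4}, right has 1 {19}.
      Root 4: left subtree has 1 node {14}, right has 0 { }.
  Root 7: left subtree has 3 nodes {29, 13, 15}, right has 2 {35, 21}.
    Root 15: left subtree has 2 nodes {29, 13}, right has 0 { }.
      Root 13: left subtree has 1 node {29}, right has 0 { }.
    Root 35: left subtree has 0 nodes { }, right has 1 {21}.

14, 4, 19, 30, 8, 29, 13, 15, 21, 35, 7, 10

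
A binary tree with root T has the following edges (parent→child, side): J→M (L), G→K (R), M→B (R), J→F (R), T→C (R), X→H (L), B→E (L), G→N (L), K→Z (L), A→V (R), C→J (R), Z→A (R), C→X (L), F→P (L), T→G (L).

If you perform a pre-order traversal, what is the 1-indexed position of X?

9

Pre-order visits the node, then its left subtree, then its right subtree.
Visit T.
At T: go left to G.
  Visit G.
  At G: go left to N.
    N is a leaf — visit N.
  At G: go right to K.
    Visit K.
    At K: go left to Z.
      Visit Z.
      At Z: no left child.
      At Z: go right to A.
        Visit A.
        At A: no left child.
        At A: go right to V.
          V is a leaf — visit V.
    At K: no right child.
At T: go right to C.
  Visit C.
  At C: go left to X.
    Visit X.
    At X: go left to H.
      H is a leaf — visit H.
    At X: no right child.
  At C: go right to J.
    Visit J.
    At J: go left to M.
      Visit M.
      At M: no left child.
      At M: go right to B.
        Visit B.
        At B: go left to E.
          E is a leaf — visit E.
        At B: no right child.
    At J: go right to F.
      Visit F.
      At F: go left to P.
        P is a leaf — visit P.
      At F: no right child.
Full pre-order sequence: T, G, N, K, Z, A, V, C, X, H, J, M, B, E, F, P.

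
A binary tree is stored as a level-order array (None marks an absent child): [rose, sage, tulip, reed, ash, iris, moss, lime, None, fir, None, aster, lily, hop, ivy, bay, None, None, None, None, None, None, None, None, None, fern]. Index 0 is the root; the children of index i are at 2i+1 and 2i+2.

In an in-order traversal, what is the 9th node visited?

In-order visits the left subtree, then the node, then the right subtree.
At rose: go left to sage.
  At sage: go left to reed.
    At reed: go left to lime.
      At lime: go left to bay.
        bay is a leaf — visit bay.
      Visit lime.
      At lime: no right child.
    Visit reed.
    At reed: no right child.
  Visit sage.
  At sage: go right to ash.
    At ash: go left to fir.
      fir is a leaf — visit fir.
    Visit ash.
    At ash: no right child.
Visit rose.
At rose: go right to tulip.
  At tulip: go left to iris.
    At iris: go left to aster.
      aster is a leaf — visit aster.
    Visit iris.
    At iris: go right to lily.
      At lily: go left to fern.
        fern is a leaf — visit fern.
      Visit lily.
      At lily: no right child.
  Visit tulip.
  At tulip: go right to moss.
    At moss: go left to hop.
      hop is a leaf — visit hop.
    Visit moss.
    At moss: go right to ivy.
      ivy is a leaf — visit ivy.
Full in-order sequence: bay, lime, reed, sage, fir, ash, rose, aster, iris, fern, lily, tulip, hop, moss, ivy.

iris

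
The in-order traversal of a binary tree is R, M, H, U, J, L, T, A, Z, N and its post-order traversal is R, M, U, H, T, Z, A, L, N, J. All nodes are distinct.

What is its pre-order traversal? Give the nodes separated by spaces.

The last element of post-order is the root; it splits in-order into left and right subtrees.
Root J: left subtree has 4 nodes {R, M, H, U}, right has 5 {L, T, A, Z, N}.
  Root H: left subtree has 2 nodes {R, M}, right has 1 {U}.
    Root M: left subtree has 1 node {R}, right has 0 { }.
  Root N: left subtree has 4 nodes {L, T, A, Z}, right has 0 { }.
    Root L: left subtree has 0 nodes { }, right has 3 {T, A, Z}.
      Root A: left subtree has 1 node {T}, right has 1 {Z}.

J H M R U N L A T Z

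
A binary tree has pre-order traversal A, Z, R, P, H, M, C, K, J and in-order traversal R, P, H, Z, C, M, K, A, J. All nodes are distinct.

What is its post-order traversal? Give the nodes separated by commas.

H, P, R, C, K, M, Z, J, A

The first element of pre-order is the root; it splits in-order into left and right subtrees.
Root A: left subtree has 7 nodes {R, P, H, Z, C, M, K}, right has 1 {J}.
  Root Z: left subtree has 3 nodes {R, P, H}, right has 3 {C, M, K}.
    Root R: left subtree has 0 nodes { }, right has 2 {P, H}.
      Root P: left subtree has 0 nodes { }, right has 1 {H}.
    Root M: left subtree has 1 node {C}, right has 1 {K}.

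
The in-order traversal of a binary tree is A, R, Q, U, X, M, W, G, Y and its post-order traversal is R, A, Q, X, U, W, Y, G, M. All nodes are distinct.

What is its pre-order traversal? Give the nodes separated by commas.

The last element of post-order is the root; it splits in-order into left and right subtrees.
Root M: left subtree has 5 nodes {A, R, Q, U, X}, right has 3 {W, G, Y}.
  Root U: left subtree has 3 nodes {A, R, Q}, right has 1 {X}.
    Root Q: left subtree has 2 nodes {A, R}, right has 0 { }.
      Root A: left subtree has 0 nodes { }, right has 1 {R}.
  Root G: left subtree has 1 node {W}, right has 1 {Y}.

M, U, Q, A, R, X, G, W, Y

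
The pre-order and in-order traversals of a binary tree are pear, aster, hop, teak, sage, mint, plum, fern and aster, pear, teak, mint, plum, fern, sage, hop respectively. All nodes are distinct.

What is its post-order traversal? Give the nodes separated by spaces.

The first element of pre-order is the root; it splits in-order into left and right subtrees.
Root pear: left subtree has 1 node {aster}, right has 6 {teak, mint, plum, fern, sage, hop}.
  Root hop: left subtree has 5 nodes {teak, mint, plum, fern, sage}, right has 0 { }.
    Root teak: left subtree has 0 nodes { }, right has 4 {mint, plum, fern, sage}.
      Root sage: left subtree has 3 nodes {mint, plum, fern}, right has 0 { }.
        Root mint: left subtree has 0 nodes { }, right has 2 {plum, fern}.
          Root plum: left subtree has 0 nodes { }, right has 1 {fern}.

aster fern plum mint sage teak hop pear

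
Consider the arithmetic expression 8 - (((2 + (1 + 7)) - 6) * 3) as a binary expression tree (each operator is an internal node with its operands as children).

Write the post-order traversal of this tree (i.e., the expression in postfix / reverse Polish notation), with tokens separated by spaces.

8 2 1 7 + + 6 - 3 * -

Post-order on an expression tree gives postfix notation: for each operator, emit left operand, right operand, then the operator.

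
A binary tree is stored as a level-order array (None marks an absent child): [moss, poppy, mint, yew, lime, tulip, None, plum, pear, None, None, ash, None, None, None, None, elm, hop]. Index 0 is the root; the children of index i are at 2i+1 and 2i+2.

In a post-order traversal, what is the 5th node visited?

yew

Post-order visits the left subtree, then the right subtree, then the node.
At moss: go left to poppy.
  At poppy: go left to yew.
    At yew: go left to plum.
      At plum: no left child.
      At plum: go right to elm.
        elm is a leaf — visit elm.
      Visit plum.
    At yew: go right to pear.
      At pear: go left to hop.
        hop is a leaf — visit hop.
      At pear: no right child.
      Visit pear.
    Visit yew.
  At poppy: go right to lime.
    lime is a leaf — visit lime.
  Visit poppy.
At moss: go right to mint.
  At mint: go left to tulip.
    At tulip: go left to ash.
      ash is a leaf — visit ash.
    At tulip: no right child.
    Visit tulip.
  At mint: no right child.
  Visit mint.
Visit moss.
Full post-order sequence: elm, plum, hop, pear, yew, lime, poppy, ash, tulip, mint, moss.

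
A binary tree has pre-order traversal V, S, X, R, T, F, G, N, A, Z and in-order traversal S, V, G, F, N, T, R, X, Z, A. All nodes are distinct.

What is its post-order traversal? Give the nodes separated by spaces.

S G N F T R Z A X V

The first element of pre-order is the root; it splits in-order into left and right subtrees.
Root V: left subtree has 1 node {S}, right has 8 {G, F, N, T, R, X, Z, A}.
  Root X: left subtree has 5 nodes {G, F, N, T, R}, right has 2 {Z, A}.
    Root R: left subtree has 4 nodes {G, F, N, T}, right has 0 { }.
      Root T: left subtree has 3 nodes {G, F, N}, right has 0 { }.
        Root F: left subtree has 1 node {G}, right has 1 {N}.
    Root A: left subtree has 1 node {Z}, right has 0 { }.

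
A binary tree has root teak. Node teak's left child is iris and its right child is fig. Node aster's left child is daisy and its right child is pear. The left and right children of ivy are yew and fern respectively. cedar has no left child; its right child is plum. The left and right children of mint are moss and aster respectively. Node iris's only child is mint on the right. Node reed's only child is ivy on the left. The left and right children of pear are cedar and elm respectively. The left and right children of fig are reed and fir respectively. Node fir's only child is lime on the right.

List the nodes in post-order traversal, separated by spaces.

moss daisy plum cedar elm pear aster mint iris yew fern ivy reed lime fir fig teak

Post-order visits the left subtree, then the right subtree, then the node.
At teak: go left to iris.
  At iris: no left child.
  At iris: go right to mint.
    At mint: go left to moss.
      moss is a leaf — visit moss.
    At mint: go right to aster.
      At aster: go left to daisy.
        daisy is a leaf — visit daisy.
      At aster: go right to pear.
        At pear: go left to cedar.
          At cedar: no left child.
          At cedar: go right to plum.
            plum is a leaf — visit plum.
          Visit cedar.
        At pear: go right to elm.
          elm is a leaf — visit elm.
        Visit pear.
      Visit aster.
    Visit mint.
  Visit iris.
At teak: go right to fig.
  At fig: go left to reed.
    At reed: go left to ivy.
      At ivy: go left to yew.
        yew is a leaf — visit yew.
      At ivy: go right to fern.
        fern is a leaf — visit fern.
      Visit ivy.
    At reed: no right child.
    Visit reed.
  At fig: go right to fir.
    At fir: no left child.
    At fir: go right to lime.
      lime is a leaf — visit lime.
    Visit fir.
  Visit fig.
Visit teak.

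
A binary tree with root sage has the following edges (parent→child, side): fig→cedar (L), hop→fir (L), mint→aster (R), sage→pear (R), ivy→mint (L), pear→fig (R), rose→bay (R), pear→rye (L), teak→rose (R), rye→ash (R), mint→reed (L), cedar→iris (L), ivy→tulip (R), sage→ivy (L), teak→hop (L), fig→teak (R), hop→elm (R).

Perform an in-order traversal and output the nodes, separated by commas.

In-order visits the left subtree, then the node, then the right subtree.
At sage: go left to ivy.
  At ivy: go left to mint.
    At mint: go left to reed.
      reed is a leaf — visit reed.
    Visit mint.
    At mint: go right to aster.
      aster is a leaf — visit aster.
  Visit ivy.
  At ivy: go right to tulip.
    tulip is a leaf — visit tulip.
Visit sage.
At sage: go right to pear.
  At pear: go left to rye.
    At rye: no left child.
    Visit rye.
    At rye: go right to ash.
      ash is a leaf — visit ash.
  Visit pear.
  At pear: go right to fig.
    At fig: go left to cedar.
      At cedar: go left to iris.
        iris is a leaf — visit iris.
      Visit cedar.
      At cedar: no right child.
    Visit fig.
    At fig: go right to teak.
      At teak: go left to hop.
        At hop: go left to fir.
          fir is a leaf — visit fir.
        Visit hop.
        At hop: go right to elm.
          elm is a leaf — visit elm.
      Visit teak.
      At teak: go right to rose.
        At rose: no left child.
        Visit rose.
        At rose: go right to bay.
          bay is a leaf — visit bay.

reed, mint, aster, ivy, tulip, sage, rye, ash, pear, iris, cedar, fig, fir, hop, elm, teak, rose, bay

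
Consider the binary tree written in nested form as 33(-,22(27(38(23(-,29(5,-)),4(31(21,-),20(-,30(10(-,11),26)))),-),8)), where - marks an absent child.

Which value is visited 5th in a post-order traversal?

31

Post-order visits the left subtree, then the right subtree, then the node.
At 33: no left child.
At 33: go right to 22.
  At 22: go left to 27.
    At 27: go left to 38.
      At 38: go left to 23.
        At 23: no left child.
        At 23: go right to 29.
          At 29: go left to 5.
            5 is a leaf — visit 5.
          At 29: no right child.
          Visit 29.
        Visit 23.
      At 38: go right to 4.
        At 4: go left to 31.
          At 31: go left to 21.
            21 is a leaf — visit 21.
          At 31: no right child.
          Visit 31.
        At 4: go right to 20.
          At 20: no left child.
          At 20: go right to 30.
            At 30: go left to 10.
              At 10: no left child.
              At 10: go right to 11.
                11 is a leaf — visit 11.
              Visit 10.
            At 30: go right to 26.
              26 is a leaf — visit 26.
            Visit 30.
          Visit 20.
        Visit 4.
      Visit 38.
    At 27: no right child.
    Visit 27.
  At 22: go right to 8.
    8 is a leaf — visit 8.
  Visit 22.
Visit 33.
Full post-order sequence: 5, 29, 23, 21, 31, 11, 10, 26, 30, 20, 4, 38, 27, 8, 22, 33.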